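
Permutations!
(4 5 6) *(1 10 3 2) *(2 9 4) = (1 10 3 9 4 5 6 2) = [0, 10, 1, 9, 5, 6, 2, 7, 8, 4, 3]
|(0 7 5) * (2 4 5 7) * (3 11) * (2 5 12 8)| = |(0 5)(2 4 12 8)(3 11)| = 4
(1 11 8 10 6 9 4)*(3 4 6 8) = (1 11 3 4)(6 9)(8 10) = [0, 11, 2, 4, 1, 5, 9, 7, 10, 6, 8, 3]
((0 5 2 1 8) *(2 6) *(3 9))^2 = [6, 0, 8, 3, 4, 2, 1, 7, 5, 9] = (9)(0 6 1)(2 8 5)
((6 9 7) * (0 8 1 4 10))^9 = (0 10 4 1 8) = [10, 8, 2, 3, 1, 5, 6, 7, 0, 9, 4]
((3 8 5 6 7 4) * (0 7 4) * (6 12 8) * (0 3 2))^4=(0 4 3)(2 6 7)(5 12 8)=[4, 1, 6, 0, 3, 12, 7, 2, 5, 9, 10, 11, 8]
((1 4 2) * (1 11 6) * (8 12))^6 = (12)(1 4 2 11 6) = [0, 4, 11, 3, 2, 5, 1, 7, 8, 9, 10, 6, 12]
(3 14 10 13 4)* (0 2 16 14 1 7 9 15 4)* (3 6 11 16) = (0 2 3 1 7 9 15 4 6 11 16 14 10 13) = [2, 7, 3, 1, 6, 5, 11, 9, 8, 15, 13, 16, 12, 0, 10, 4, 14]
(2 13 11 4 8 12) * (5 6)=(2 13 11 4 8 12)(5 6)=[0, 1, 13, 3, 8, 6, 5, 7, 12, 9, 10, 4, 2, 11]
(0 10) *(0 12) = (0 10 12) = [10, 1, 2, 3, 4, 5, 6, 7, 8, 9, 12, 11, 0]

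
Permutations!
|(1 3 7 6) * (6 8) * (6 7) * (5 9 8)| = 12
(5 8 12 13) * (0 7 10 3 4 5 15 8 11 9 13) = (0 7 10 3 4 5 11 9 13 15 8 12) = [7, 1, 2, 4, 5, 11, 6, 10, 12, 13, 3, 9, 0, 15, 14, 8]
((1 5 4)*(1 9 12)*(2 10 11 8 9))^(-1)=(1 12 9 8 11 10 2 4 5)=[0, 12, 4, 3, 5, 1, 6, 7, 11, 8, 2, 10, 9]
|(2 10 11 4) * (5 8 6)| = |(2 10 11 4)(5 8 6)| = 12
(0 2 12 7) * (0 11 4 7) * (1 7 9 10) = (0 2 12)(1 7 11 4 9 10) = [2, 7, 12, 3, 9, 5, 6, 11, 8, 10, 1, 4, 0]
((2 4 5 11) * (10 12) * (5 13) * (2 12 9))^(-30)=[0, 1, 13, 3, 5, 12, 6, 7, 8, 4, 2, 10, 9, 11]=(2 13 11 10)(4 5 12 9)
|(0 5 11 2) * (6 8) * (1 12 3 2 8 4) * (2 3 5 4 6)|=8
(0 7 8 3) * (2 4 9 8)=(0 7 2 4 9 8 3)=[7, 1, 4, 0, 9, 5, 6, 2, 3, 8]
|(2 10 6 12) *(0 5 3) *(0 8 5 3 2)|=8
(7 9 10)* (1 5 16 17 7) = (1 5 16 17 7 9 10) = [0, 5, 2, 3, 4, 16, 6, 9, 8, 10, 1, 11, 12, 13, 14, 15, 17, 7]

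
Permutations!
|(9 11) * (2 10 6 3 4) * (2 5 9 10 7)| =14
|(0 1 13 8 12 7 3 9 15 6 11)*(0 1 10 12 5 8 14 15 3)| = |(0 10 12 7)(1 13 14 15 6 11)(3 9)(5 8)| = 12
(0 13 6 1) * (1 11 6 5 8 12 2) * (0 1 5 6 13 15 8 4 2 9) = (0 15 8 12 9)(2 5 4)(6 11 13) = [15, 1, 5, 3, 2, 4, 11, 7, 12, 0, 10, 13, 9, 6, 14, 8]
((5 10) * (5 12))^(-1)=(5 12 10)=[0, 1, 2, 3, 4, 12, 6, 7, 8, 9, 5, 11, 10]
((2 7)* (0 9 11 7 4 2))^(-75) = (0 9 11 7)(2 4) = [9, 1, 4, 3, 2, 5, 6, 0, 8, 11, 10, 7]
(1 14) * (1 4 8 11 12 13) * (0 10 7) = (0 10 7)(1 14 4 8 11 12 13) = [10, 14, 2, 3, 8, 5, 6, 0, 11, 9, 7, 12, 13, 1, 4]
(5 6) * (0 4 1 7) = (0 4 1 7)(5 6) = [4, 7, 2, 3, 1, 6, 5, 0]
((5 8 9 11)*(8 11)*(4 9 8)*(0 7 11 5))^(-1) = [11, 1, 2, 3, 9, 5, 6, 0, 8, 4, 10, 7] = (0 11 7)(4 9)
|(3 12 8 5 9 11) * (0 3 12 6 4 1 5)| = 10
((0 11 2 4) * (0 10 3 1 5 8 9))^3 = (0 4 1 9 2 3 8 11 10 5) = [4, 9, 3, 8, 1, 0, 6, 7, 11, 2, 5, 10]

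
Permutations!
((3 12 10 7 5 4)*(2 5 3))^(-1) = (2 4 5)(3 7 10 12) = [0, 1, 4, 7, 5, 2, 6, 10, 8, 9, 12, 11, 3]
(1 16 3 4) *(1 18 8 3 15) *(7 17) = (1 16 15)(3 4 18 8)(7 17) = [0, 16, 2, 4, 18, 5, 6, 17, 3, 9, 10, 11, 12, 13, 14, 1, 15, 7, 8]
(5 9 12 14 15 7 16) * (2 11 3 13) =(2 11 3 13)(5 9 12 14 15 7 16) =[0, 1, 11, 13, 4, 9, 6, 16, 8, 12, 10, 3, 14, 2, 15, 7, 5]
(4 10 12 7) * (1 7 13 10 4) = [0, 7, 2, 3, 4, 5, 6, 1, 8, 9, 12, 11, 13, 10] = (1 7)(10 12 13)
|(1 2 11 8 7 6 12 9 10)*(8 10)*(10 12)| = 9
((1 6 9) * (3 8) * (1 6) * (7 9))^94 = (6 7 9) = [0, 1, 2, 3, 4, 5, 7, 9, 8, 6]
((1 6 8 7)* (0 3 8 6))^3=(0 7 3 1 8)=[7, 8, 2, 1, 4, 5, 6, 3, 0]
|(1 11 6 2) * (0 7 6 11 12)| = 6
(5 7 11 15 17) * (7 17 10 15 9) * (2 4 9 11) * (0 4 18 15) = (0 4 9 7 2 18 15 10)(5 17) = [4, 1, 18, 3, 9, 17, 6, 2, 8, 7, 0, 11, 12, 13, 14, 10, 16, 5, 15]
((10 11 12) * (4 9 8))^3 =(12) =[0, 1, 2, 3, 4, 5, 6, 7, 8, 9, 10, 11, 12]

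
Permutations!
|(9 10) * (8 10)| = 3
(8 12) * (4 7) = (4 7)(8 12) = [0, 1, 2, 3, 7, 5, 6, 4, 12, 9, 10, 11, 8]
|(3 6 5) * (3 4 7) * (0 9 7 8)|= |(0 9 7 3 6 5 4 8)|= 8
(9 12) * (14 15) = (9 12)(14 15) = [0, 1, 2, 3, 4, 5, 6, 7, 8, 12, 10, 11, 9, 13, 15, 14]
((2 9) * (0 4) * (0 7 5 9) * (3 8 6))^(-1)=(0 2 9 5 7 4)(3 6 8)=[2, 1, 9, 6, 0, 7, 8, 4, 3, 5]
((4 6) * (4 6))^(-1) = (6) = [0, 1, 2, 3, 4, 5, 6]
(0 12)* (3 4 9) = (0 12)(3 4 9) = [12, 1, 2, 4, 9, 5, 6, 7, 8, 3, 10, 11, 0]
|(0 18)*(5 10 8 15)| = 4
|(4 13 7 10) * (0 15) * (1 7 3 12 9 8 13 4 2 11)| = |(0 15)(1 7 10 2 11)(3 12 9 8 13)| = 10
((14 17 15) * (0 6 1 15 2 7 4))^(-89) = (0 6 1 15 14 17 2 7 4) = [6, 15, 7, 3, 0, 5, 1, 4, 8, 9, 10, 11, 12, 13, 17, 14, 16, 2]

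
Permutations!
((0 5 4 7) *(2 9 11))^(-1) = [7, 1, 11, 3, 5, 0, 6, 4, 8, 2, 10, 9] = (0 7 4 5)(2 11 9)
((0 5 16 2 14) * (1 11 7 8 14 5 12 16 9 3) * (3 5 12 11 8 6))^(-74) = [8, 6, 12, 7, 4, 5, 11, 0, 3, 9, 10, 14, 16, 13, 1, 15, 2] = (0 8 3 7)(1 6 11 14)(2 12 16)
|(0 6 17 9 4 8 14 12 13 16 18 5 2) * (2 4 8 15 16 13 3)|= |(0 6 17 9 8 14 12 3 2)(4 15 16 18 5)|= 45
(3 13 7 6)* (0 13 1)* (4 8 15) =(0 13 7 6 3 1)(4 8 15) =[13, 0, 2, 1, 8, 5, 3, 6, 15, 9, 10, 11, 12, 7, 14, 4]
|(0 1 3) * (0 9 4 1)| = 4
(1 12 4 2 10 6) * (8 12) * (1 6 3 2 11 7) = (1 8 12 4 11 7)(2 10 3) = [0, 8, 10, 2, 11, 5, 6, 1, 12, 9, 3, 7, 4]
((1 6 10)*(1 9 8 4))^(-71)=(1 6 10 9 8 4)=[0, 6, 2, 3, 1, 5, 10, 7, 4, 8, 9]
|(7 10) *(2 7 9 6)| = 5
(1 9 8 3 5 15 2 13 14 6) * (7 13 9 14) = (1 14 6)(2 9 8 3 5 15)(7 13) = [0, 14, 9, 5, 4, 15, 1, 13, 3, 8, 10, 11, 12, 7, 6, 2]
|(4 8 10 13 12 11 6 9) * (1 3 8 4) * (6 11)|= |(1 3 8 10 13 12 6 9)|= 8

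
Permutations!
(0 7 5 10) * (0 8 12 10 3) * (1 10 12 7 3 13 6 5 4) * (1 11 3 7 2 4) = (0 7 1 10 8 2 4 11 3)(5 13 6) = [7, 10, 4, 0, 11, 13, 5, 1, 2, 9, 8, 3, 12, 6]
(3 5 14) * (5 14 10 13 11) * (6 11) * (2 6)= (2 6 11 5 10 13)(3 14)= [0, 1, 6, 14, 4, 10, 11, 7, 8, 9, 13, 5, 12, 2, 3]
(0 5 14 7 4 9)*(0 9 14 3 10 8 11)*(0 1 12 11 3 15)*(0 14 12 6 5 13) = (0 13)(1 6 5 15 14 7 4 12 11)(3 10 8) = [13, 6, 2, 10, 12, 15, 5, 4, 3, 9, 8, 1, 11, 0, 7, 14]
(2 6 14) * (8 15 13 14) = (2 6 8 15 13 14) = [0, 1, 6, 3, 4, 5, 8, 7, 15, 9, 10, 11, 12, 14, 2, 13]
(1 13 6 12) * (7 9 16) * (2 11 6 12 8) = [0, 13, 11, 3, 4, 5, 8, 9, 2, 16, 10, 6, 1, 12, 14, 15, 7] = (1 13 12)(2 11 6 8)(7 9 16)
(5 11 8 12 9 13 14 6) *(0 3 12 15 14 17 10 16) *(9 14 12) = [3, 1, 2, 9, 4, 11, 5, 7, 15, 13, 16, 8, 14, 17, 6, 12, 0, 10] = (0 3 9 13 17 10 16)(5 11 8 15 12 14 6)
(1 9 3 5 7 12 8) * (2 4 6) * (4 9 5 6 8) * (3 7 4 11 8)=(1 5 4 3 6 2 9 7 12 11 8)=[0, 5, 9, 6, 3, 4, 2, 12, 1, 7, 10, 8, 11]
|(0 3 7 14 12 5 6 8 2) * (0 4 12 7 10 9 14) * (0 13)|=|(0 3 10 9 14 7 13)(2 4 12 5 6 8)|=42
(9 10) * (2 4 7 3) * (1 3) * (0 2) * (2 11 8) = (0 11 8 2 4 7 1 3)(9 10) = [11, 3, 4, 0, 7, 5, 6, 1, 2, 10, 9, 8]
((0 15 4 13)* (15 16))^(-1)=(0 13 4 15 16)=[13, 1, 2, 3, 15, 5, 6, 7, 8, 9, 10, 11, 12, 4, 14, 16, 0]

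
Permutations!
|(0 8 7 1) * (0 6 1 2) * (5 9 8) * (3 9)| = 14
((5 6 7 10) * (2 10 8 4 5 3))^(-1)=(2 3 10)(4 8 7 6 5)=[0, 1, 3, 10, 8, 4, 5, 6, 7, 9, 2]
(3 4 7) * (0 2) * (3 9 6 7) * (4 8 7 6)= (0 2)(3 8 7 9 4)= [2, 1, 0, 8, 3, 5, 6, 9, 7, 4]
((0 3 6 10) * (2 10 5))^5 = (0 10 2 5 6 3) = [10, 1, 5, 0, 4, 6, 3, 7, 8, 9, 2]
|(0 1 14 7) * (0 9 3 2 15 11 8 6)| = 11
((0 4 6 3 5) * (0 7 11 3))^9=(3 5 7 11)=[0, 1, 2, 5, 4, 7, 6, 11, 8, 9, 10, 3]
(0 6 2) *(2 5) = (0 6 5 2) = [6, 1, 0, 3, 4, 2, 5]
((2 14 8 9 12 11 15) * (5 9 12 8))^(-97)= (2 15 11 12 8 9 5 14)= [0, 1, 15, 3, 4, 14, 6, 7, 9, 5, 10, 12, 8, 13, 2, 11]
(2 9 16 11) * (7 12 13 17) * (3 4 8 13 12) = [0, 1, 9, 4, 8, 5, 6, 3, 13, 16, 10, 2, 12, 17, 14, 15, 11, 7] = (2 9 16 11)(3 4 8 13 17 7)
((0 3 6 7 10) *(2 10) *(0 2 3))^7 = (2 10)(3 6 7) = [0, 1, 10, 6, 4, 5, 7, 3, 8, 9, 2]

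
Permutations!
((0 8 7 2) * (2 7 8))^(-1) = [2, 1, 0, 3, 4, 5, 6, 7, 8] = (8)(0 2)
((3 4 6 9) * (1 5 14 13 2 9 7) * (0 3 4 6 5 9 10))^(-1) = (0 10 2 13 14 5 4 9 1 7 6 3) = [10, 7, 13, 0, 9, 4, 3, 6, 8, 1, 2, 11, 12, 14, 5]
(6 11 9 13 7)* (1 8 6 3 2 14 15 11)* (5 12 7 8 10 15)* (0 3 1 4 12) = [3, 10, 14, 2, 12, 0, 4, 1, 6, 13, 15, 9, 7, 8, 5, 11] = (0 3 2 14 5)(1 10 15 11 9 13 8 6 4 12 7)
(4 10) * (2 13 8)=[0, 1, 13, 3, 10, 5, 6, 7, 2, 9, 4, 11, 12, 8]=(2 13 8)(4 10)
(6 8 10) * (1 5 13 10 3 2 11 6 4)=(1 5 13 10 4)(2 11 6 8 3)=[0, 5, 11, 2, 1, 13, 8, 7, 3, 9, 4, 6, 12, 10]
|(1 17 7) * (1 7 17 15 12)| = 3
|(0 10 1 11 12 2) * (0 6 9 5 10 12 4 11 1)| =14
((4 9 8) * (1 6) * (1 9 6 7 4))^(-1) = (1 8 9 6 4 7) = [0, 8, 2, 3, 7, 5, 4, 1, 9, 6]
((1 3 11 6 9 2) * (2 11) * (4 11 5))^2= (1 2 3)(4 6 5 11 9)= [0, 2, 3, 1, 6, 11, 5, 7, 8, 4, 10, 9]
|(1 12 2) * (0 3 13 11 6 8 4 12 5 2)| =24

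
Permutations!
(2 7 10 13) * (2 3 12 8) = (2 7 10 13 3 12 8) = [0, 1, 7, 12, 4, 5, 6, 10, 2, 9, 13, 11, 8, 3]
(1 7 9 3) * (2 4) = (1 7 9 3)(2 4) = [0, 7, 4, 1, 2, 5, 6, 9, 8, 3]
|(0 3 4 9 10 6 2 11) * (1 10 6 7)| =21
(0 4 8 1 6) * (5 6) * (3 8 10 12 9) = (0 4 10 12 9 3 8 1 5 6) = [4, 5, 2, 8, 10, 6, 0, 7, 1, 3, 12, 11, 9]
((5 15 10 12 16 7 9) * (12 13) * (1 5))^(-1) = (1 9 7 16 12 13 10 15 5) = [0, 9, 2, 3, 4, 1, 6, 16, 8, 7, 15, 11, 13, 10, 14, 5, 12]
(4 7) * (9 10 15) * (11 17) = (4 7)(9 10 15)(11 17) = [0, 1, 2, 3, 7, 5, 6, 4, 8, 10, 15, 17, 12, 13, 14, 9, 16, 11]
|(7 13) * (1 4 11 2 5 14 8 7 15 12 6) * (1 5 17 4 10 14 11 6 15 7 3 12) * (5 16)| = |(1 10 14 8 3 12 15)(2 17 4 6 16 5 11)(7 13)| = 14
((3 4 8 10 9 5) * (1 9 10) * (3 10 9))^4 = (5 10 9) = [0, 1, 2, 3, 4, 10, 6, 7, 8, 5, 9]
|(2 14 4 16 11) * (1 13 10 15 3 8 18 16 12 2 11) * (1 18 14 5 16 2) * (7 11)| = |(1 13 10 15 3 8 14 4 12)(2 5 16 18)(7 11)| = 36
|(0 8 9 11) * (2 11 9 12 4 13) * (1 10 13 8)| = 6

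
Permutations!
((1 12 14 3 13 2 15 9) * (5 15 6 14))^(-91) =[0, 9, 13, 14, 4, 12, 2, 7, 8, 15, 10, 11, 1, 3, 6, 5] =(1 9 15 5 12)(2 13 3 14 6)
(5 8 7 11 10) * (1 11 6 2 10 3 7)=[0, 11, 10, 7, 4, 8, 2, 6, 1, 9, 5, 3]=(1 11 3 7 6 2 10 5 8)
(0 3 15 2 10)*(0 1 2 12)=(0 3 15 12)(1 2 10)=[3, 2, 10, 15, 4, 5, 6, 7, 8, 9, 1, 11, 0, 13, 14, 12]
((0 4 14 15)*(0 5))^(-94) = [4, 1, 2, 3, 14, 0, 6, 7, 8, 9, 10, 11, 12, 13, 15, 5] = (0 4 14 15 5)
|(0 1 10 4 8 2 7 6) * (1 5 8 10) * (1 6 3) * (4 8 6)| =21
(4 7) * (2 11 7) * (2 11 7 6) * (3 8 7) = [0, 1, 3, 8, 11, 5, 2, 4, 7, 9, 10, 6] = (2 3 8 7 4 11 6)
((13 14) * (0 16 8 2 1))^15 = (16)(13 14) = [0, 1, 2, 3, 4, 5, 6, 7, 8, 9, 10, 11, 12, 14, 13, 15, 16]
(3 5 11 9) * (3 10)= [0, 1, 2, 5, 4, 11, 6, 7, 8, 10, 3, 9]= (3 5 11 9 10)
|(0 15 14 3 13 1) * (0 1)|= 5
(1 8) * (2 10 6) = [0, 8, 10, 3, 4, 5, 2, 7, 1, 9, 6] = (1 8)(2 10 6)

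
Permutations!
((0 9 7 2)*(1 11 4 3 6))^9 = (0 9 7 2)(1 6 3 4 11) = [9, 6, 0, 4, 11, 5, 3, 2, 8, 7, 10, 1]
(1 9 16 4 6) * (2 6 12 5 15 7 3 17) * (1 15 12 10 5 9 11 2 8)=(1 11 2 6 15 7 3 17 8)(4 10 5 12 9 16)=[0, 11, 6, 17, 10, 12, 15, 3, 1, 16, 5, 2, 9, 13, 14, 7, 4, 8]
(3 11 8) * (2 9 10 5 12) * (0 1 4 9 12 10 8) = (0 1 4 9 8 3 11)(2 12)(5 10) = [1, 4, 12, 11, 9, 10, 6, 7, 3, 8, 5, 0, 2]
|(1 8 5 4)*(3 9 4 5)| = |(1 8 3 9 4)| = 5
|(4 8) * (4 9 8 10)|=|(4 10)(8 9)|=2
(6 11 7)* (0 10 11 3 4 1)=[10, 0, 2, 4, 1, 5, 3, 6, 8, 9, 11, 7]=(0 10 11 7 6 3 4 1)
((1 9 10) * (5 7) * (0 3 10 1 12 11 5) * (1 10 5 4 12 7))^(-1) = (0 7 10 9 1 5 3)(4 11 12) = [7, 5, 2, 0, 11, 3, 6, 10, 8, 1, 9, 12, 4]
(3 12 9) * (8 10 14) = (3 12 9)(8 10 14) = [0, 1, 2, 12, 4, 5, 6, 7, 10, 3, 14, 11, 9, 13, 8]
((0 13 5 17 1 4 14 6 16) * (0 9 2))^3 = (0 17 14 9 13 1 6 2 5 4 16) = [17, 6, 5, 3, 16, 4, 2, 7, 8, 13, 10, 11, 12, 1, 9, 15, 0, 14]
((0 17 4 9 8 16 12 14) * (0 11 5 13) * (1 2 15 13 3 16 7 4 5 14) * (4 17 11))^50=(0 14 9 7 5 16 1 15)(2 13 11 4 8 17 3 12)=[14, 15, 13, 12, 8, 16, 6, 5, 17, 7, 10, 4, 2, 11, 9, 0, 1, 3]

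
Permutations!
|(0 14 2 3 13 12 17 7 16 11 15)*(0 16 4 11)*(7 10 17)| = |(0 14 2 3 13 12 7 4 11 15 16)(10 17)| = 22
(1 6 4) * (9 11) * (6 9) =(1 9 11 6 4) =[0, 9, 2, 3, 1, 5, 4, 7, 8, 11, 10, 6]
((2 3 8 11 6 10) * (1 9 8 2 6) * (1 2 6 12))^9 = (12) = [0, 1, 2, 3, 4, 5, 6, 7, 8, 9, 10, 11, 12]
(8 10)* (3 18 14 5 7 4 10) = (3 18 14 5 7 4 10 8) = [0, 1, 2, 18, 10, 7, 6, 4, 3, 9, 8, 11, 12, 13, 5, 15, 16, 17, 14]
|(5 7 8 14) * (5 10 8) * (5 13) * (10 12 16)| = 15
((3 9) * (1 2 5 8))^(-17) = (1 8 5 2)(3 9) = [0, 8, 1, 9, 4, 2, 6, 7, 5, 3]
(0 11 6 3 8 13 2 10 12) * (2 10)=(0 11 6 3 8 13 10 12)=[11, 1, 2, 8, 4, 5, 3, 7, 13, 9, 12, 6, 0, 10]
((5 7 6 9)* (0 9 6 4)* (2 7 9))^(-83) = (0 2 7 4)(5 9) = [2, 1, 7, 3, 0, 9, 6, 4, 8, 5]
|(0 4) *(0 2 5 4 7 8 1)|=12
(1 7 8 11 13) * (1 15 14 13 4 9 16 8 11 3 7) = (3 7 11 4 9 16 8)(13 15 14) = [0, 1, 2, 7, 9, 5, 6, 11, 3, 16, 10, 4, 12, 15, 13, 14, 8]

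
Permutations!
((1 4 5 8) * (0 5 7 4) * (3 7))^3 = (0 1 8 5) = [1, 8, 2, 3, 4, 0, 6, 7, 5]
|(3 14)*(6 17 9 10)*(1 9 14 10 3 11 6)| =|(1 9 3 10)(6 17 14 11)| =4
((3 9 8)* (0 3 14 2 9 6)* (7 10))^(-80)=(14)(0 3 6)=[3, 1, 2, 6, 4, 5, 0, 7, 8, 9, 10, 11, 12, 13, 14]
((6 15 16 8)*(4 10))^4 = [0, 1, 2, 3, 4, 5, 6, 7, 8, 9, 10, 11, 12, 13, 14, 15, 16] = (16)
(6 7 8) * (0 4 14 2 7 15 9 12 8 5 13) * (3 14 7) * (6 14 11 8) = [4, 1, 3, 11, 7, 13, 15, 5, 14, 12, 10, 8, 6, 0, 2, 9] = (0 4 7 5 13)(2 3 11 8 14)(6 15 9 12)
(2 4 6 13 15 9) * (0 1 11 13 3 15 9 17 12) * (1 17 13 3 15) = [17, 11, 4, 1, 6, 5, 15, 7, 8, 2, 10, 3, 0, 9, 14, 13, 16, 12] = (0 17 12)(1 11 3)(2 4 6 15 13 9)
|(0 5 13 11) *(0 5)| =3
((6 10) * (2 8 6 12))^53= (2 10 8 12 6)= [0, 1, 10, 3, 4, 5, 2, 7, 12, 9, 8, 11, 6]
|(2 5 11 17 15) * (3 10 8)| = 15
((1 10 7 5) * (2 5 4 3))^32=(1 3 10 2 7 5 4)=[0, 3, 7, 10, 1, 4, 6, 5, 8, 9, 2]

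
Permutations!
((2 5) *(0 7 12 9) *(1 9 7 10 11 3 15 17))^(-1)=(0 9 1 17 15 3 11 10)(2 5)(7 12)=[9, 17, 5, 11, 4, 2, 6, 12, 8, 1, 0, 10, 7, 13, 14, 3, 16, 15]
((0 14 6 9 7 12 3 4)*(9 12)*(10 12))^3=(0 10 4 6 3 14 12)(7 9)=[10, 1, 2, 14, 6, 5, 3, 9, 8, 7, 4, 11, 0, 13, 12]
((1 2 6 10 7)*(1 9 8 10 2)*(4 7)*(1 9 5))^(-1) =[0, 5, 6, 3, 10, 7, 2, 4, 9, 1, 8] =(1 5 7 4 10 8 9)(2 6)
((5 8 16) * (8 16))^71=(5 16)=[0, 1, 2, 3, 4, 16, 6, 7, 8, 9, 10, 11, 12, 13, 14, 15, 5]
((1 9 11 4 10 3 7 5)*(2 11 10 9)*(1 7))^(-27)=(1 2 11 4 9 10 3)(5 7)=[0, 2, 11, 1, 9, 7, 6, 5, 8, 10, 3, 4]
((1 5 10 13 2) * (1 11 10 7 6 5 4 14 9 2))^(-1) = (1 13 10 11 2 9 14 4)(5 6 7) = [0, 13, 9, 3, 1, 6, 7, 5, 8, 14, 11, 2, 12, 10, 4]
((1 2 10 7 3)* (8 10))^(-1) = (1 3 7 10 8 2) = [0, 3, 1, 7, 4, 5, 6, 10, 2, 9, 8]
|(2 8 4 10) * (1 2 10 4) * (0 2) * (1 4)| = |(10)(0 2 8 4 1)| = 5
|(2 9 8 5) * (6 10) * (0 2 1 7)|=14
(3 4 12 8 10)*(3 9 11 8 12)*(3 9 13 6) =(3 4 9 11 8 10 13 6) =[0, 1, 2, 4, 9, 5, 3, 7, 10, 11, 13, 8, 12, 6]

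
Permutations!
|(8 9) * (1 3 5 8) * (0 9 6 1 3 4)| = |(0 9 3 5 8 6 1 4)| = 8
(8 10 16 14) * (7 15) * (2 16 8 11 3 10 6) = (2 16 14 11 3 10 8 6)(7 15) = [0, 1, 16, 10, 4, 5, 2, 15, 6, 9, 8, 3, 12, 13, 11, 7, 14]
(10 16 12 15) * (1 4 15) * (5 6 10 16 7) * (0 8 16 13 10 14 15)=[8, 4, 2, 3, 0, 6, 14, 5, 16, 9, 7, 11, 1, 10, 15, 13, 12]=(0 8 16 12 1 4)(5 6 14 15 13 10 7)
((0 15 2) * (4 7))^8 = [2, 1, 15, 3, 4, 5, 6, 7, 8, 9, 10, 11, 12, 13, 14, 0] = (0 2 15)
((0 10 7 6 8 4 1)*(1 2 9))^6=[2, 4, 6, 3, 7, 5, 0, 1, 10, 8, 9]=(0 2 6)(1 4 7)(8 10 9)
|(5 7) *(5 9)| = |(5 7 9)| = 3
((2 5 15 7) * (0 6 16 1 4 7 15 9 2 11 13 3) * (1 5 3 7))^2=(0 16 9 3 6 5 2)(7 13 11)=[16, 1, 0, 6, 4, 2, 5, 13, 8, 3, 10, 7, 12, 11, 14, 15, 9]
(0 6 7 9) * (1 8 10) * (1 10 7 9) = (10)(0 6 9)(1 8 7) = [6, 8, 2, 3, 4, 5, 9, 1, 7, 0, 10]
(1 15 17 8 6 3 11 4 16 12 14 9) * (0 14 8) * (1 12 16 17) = (0 14 9 12 8 6 3 11 4 17)(1 15) = [14, 15, 2, 11, 17, 5, 3, 7, 6, 12, 10, 4, 8, 13, 9, 1, 16, 0]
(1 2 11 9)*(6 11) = (1 2 6 11 9) = [0, 2, 6, 3, 4, 5, 11, 7, 8, 1, 10, 9]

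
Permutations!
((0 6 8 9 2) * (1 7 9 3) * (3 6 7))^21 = [7, 3, 0, 1, 4, 5, 8, 9, 6, 2] = (0 7 9 2)(1 3)(6 8)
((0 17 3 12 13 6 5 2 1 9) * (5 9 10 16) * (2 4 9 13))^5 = (0 1 9 2 4 12 5 3 16 17 10)(6 13) = [1, 9, 4, 16, 12, 3, 13, 7, 8, 2, 0, 11, 5, 6, 14, 15, 17, 10]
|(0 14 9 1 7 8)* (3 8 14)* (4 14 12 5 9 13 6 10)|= 15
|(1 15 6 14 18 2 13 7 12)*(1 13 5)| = 21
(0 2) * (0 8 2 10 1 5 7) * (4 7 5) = (0 10 1 4 7)(2 8) = [10, 4, 8, 3, 7, 5, 6, 0, 2, 9, 1]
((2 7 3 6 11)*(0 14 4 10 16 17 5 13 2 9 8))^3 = (0 10 5 7 11)(2 6 8 4 17)(3 9 14 16 13) = [10, 1, 6, 9, 17, 7, 8, 11, 4, 14, 5, 0, 12, 3, 16, 15, 13, 2]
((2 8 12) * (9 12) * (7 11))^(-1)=(2 12 9 8)(7 11)=[0, 1, 12, 3, 4, 5, 6, 11, 2, 8, 10, 7, 9]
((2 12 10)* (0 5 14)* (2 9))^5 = [14, 1, 12, 3, 4, 0, 6, 7, 8, 2, 9, 11, 10, 13, 5] = (0 14 5)(2 12 10 9)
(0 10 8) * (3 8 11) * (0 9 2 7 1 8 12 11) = (0 10)(1 8 9 2 7)(3 12 11) = [10, 8, 7, 12, 4, 5, 6, 1, 9, 2, 0, 3, 11]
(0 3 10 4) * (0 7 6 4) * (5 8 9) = (0 3 10)(4 7 6)(5 8 9) = [3, 1, 2, 10, 7, 8, 4, 6, 9, 5, 0]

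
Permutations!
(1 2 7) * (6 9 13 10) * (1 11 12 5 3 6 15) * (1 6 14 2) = (2 7 11 12 5 3 14)(6 9 13 10 15) = [0, 1, 7, 14, 4, 3, 9, 11, 8, 13, 15, 12, 5, 10, 2, 6]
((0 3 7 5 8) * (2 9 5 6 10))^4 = (0 10 8 6 5 7 9 3 2) = [10, 1, 0, 2, 4, 7, 5, 9, 6, 3, 8]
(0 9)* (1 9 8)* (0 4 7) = (0 8 1 9 4 7) = [8, 9, 2, 3, 7, 5, 6, 0, 1, 4]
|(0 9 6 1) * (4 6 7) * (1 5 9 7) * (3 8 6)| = |(0 7 4 3 8 6 5 9 1)| = 9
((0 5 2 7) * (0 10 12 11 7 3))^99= [3, 1, 5, 2, 4, 0, 6, 11, 8, 9, 7, 12, 10]= (0 3 2 5)(7 11 12 10)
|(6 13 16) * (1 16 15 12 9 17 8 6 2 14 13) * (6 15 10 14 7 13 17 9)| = 12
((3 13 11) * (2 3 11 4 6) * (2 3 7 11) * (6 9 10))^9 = (3 9)(4 6)(10 13) = [0, 1, 2, 9, 6, 5, 4, 7, 8, 3, 13, 11, 12, 10]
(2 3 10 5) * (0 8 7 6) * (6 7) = [8, 1, 3, 10, 4, 2, 0, 7, 6, 9, 5] = (0 8 6)(2 3 10 5)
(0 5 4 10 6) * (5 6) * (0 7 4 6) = (4 10 5 6 7) = [0, 1, 2, 3, 10, 6, 7, 4, 8, 9, 5]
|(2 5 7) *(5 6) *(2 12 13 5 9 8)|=4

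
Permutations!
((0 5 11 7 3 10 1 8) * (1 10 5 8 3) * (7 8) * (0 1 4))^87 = (1 5 8 3 11) = [0, 5, 2, 11, 4, 8, 6, 7, 3, 9, 10, 1]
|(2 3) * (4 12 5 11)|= 4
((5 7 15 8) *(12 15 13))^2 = (5 13 15)(7 12 8) = [0, 1, 2, 3, 4, 13, 6, 12, 7, 9, 10, 11, 8, 15, 14, 5]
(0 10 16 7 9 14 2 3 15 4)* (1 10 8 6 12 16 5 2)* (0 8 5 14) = (0 5 2 3 15 4 8 6 12 16 7 9)(1 10 14) = [5, 10, 3, 15, 8, 2, 12, 9, 6, 0, 14, 11, 16, 13, 1, 4, 7]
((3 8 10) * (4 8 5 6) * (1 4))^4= (1 3 4 5 8 6 10)= [0, 3, 2, 4, 5, 8, 10, 7, 6, 9, 1]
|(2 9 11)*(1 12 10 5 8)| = 15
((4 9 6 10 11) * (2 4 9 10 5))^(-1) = [0, 1, 5, 3, 2, 6, 9, 7, 8, 11, 4, 10] = (2 5 6 9 11 10 4)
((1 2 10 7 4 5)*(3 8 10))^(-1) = (1 5 4 7 10 8 3 2) = [0, 5, 1, 2, 7, 4, 6, 10, 3, 9, 8]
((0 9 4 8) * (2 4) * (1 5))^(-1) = (0 8 4 2 9)(1 5) = [8, 5, 9, 3, 2, 1, 6, 7, 4, 0]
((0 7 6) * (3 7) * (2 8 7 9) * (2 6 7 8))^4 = (9) = [0, 1, 2, 3, 4, 5, 6, 7, 8, 9]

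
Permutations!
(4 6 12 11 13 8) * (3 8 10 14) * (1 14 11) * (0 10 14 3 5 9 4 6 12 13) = (0 10 11)(1 3 8 6 13 14 5 9 4 12) = [10, 3, 2, 8, 12, 9, 13, 7, 6, 4, 11, 0, 1, 14, 5]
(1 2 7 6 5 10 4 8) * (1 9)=[0, 2, 7, 3, 8, 10, 5, 6, 9, 1, 4]=(1 2 7 6 5 10 4 8 9)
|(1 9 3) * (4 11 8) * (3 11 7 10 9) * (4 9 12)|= 12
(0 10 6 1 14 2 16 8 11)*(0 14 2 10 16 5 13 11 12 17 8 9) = (0 16 9)(1 2 5 13 11 14 10 6)(8 12 17) = [16, 2, 5, 3, 4, 13, 1, 7, 12, 0, 6, 14, 17, 11, 10, 15, 9, 8]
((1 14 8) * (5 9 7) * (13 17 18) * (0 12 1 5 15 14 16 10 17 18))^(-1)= [17, 12, 2, 3, 4, 8, 6, 9, 14, 5, 16, 11, 0, 18, 15, 7, 1, 10, 13]= (0 17 10 16 1 12)(5 8 14 15 7 9)(13 18)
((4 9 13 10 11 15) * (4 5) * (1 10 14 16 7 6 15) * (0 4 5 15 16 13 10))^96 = (16) = [0, 1, 2, 3, 4, 5, 6, 7, 8, 9, 10, 11, 12, 13, 14, 15, 16]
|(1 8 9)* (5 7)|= |(1 8 9)(5 7)|= 6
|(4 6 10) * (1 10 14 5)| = |(1 10 4 6 14 5)| = 6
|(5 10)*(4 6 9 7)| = 4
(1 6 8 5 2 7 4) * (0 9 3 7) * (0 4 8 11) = [9, 6, 4, 7, 1, 2, 11, 8, 5, 3, 10, 0] = (0 9 3 7 8 5 2 4 1 6 11)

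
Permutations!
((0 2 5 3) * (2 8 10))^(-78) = (10) = [0, 1, 2, 3, 4, 5, 6, 7, 8, 9, 10]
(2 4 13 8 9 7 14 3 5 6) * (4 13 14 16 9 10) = (2 13 8 10 4 14 3 5 6)(7 16 9) = [0, 1, 13, 5, 14, 6, 2, 16, 10, 7, 4, 11, 12, 8, 3, 15, 9]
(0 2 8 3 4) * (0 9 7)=(0 2 8 3 4 9 7)=[2, 1, 8, 4, 9, 5, 6, 0, 3, 7]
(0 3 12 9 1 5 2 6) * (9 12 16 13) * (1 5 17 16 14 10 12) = (0 3 14 10 12 1 17 16 13 9 5 2 6) = [3, 17, 6, 14, 4, 2, 0, 7, 8, 5, 12, 11, 1, 9, 10, 15, 13, 16]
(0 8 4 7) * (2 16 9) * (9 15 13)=[8, 1, 16, 3, 7, 5, 6, 0, 4, 2, 10, 11, 12, 9, 14, 13, 15]=(0 8 4 7)(2 16 15 13 9)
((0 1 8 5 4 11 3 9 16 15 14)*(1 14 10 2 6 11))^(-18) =[0, 5, 15, 6, 8, 1, 10, 7, 4, 11, 16, 2, 12, 13, 14, 9, 3] =(1 5)(2 15 9 11)(3 6 10 16)(4 8)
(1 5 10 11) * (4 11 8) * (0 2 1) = (0 2 1 5 10 8 4 11) = [2, 5, 1, 3, 11, 10, 6, 7, 4, 9, 8, 0]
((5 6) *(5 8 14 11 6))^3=[0, 1, 2, 3, 4, 5, 11, 7, 6, 9, 10, 14, 12, 13, 8]=(6 11 14 8)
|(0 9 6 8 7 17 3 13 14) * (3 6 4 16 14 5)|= |(0 9 4 16 14)(3 13 5)(6 8 7 17)|= 60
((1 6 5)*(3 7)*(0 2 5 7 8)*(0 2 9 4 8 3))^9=[0, 1, 2, 3, 4, 5, 6, 7, 8, 9]=(9)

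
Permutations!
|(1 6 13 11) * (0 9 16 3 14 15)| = |(0 9 16 3 14 15)(1 6 13 11)| = 12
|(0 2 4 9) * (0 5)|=|(0 2 4 9 5)|=5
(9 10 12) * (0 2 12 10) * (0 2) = [0, 1, 12, 3, 4, 5, 6, 7, 8, 2, 10, 11, 9] = (2 12 9)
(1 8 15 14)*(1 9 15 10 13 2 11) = [0, 8, 11, 3, 4, 5, 6, 7, 10, 15, 13, 1, 12, 2, 9, 14] = (1 8 10 13 2 11)(9 15 14)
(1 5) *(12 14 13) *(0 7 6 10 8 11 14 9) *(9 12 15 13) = [7, 5, 2, 3, 4, 1, 10, 6, 11, 0, 8, 14, 12, 15, 9, 13] = (0 7 6 10 8 11 14 9)(1 5)(13 15)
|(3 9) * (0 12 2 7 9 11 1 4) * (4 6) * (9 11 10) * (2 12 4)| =30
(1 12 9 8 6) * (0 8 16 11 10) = (0 8 6 1 12 9 16 11 10) = [8, 12, 2, 3, 4, 5, 1, 7, 6, 16, 0, 10, 9, 13, 14, 15, 11]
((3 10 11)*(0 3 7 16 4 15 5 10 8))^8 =(0 8 3)(4 15 5 10 11 7 16) =[8, 1, 2, 0, 15, 10, 6, 16, 3, 9, 11, 7, 12, 13, 14, 5, 4]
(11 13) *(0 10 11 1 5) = (0 10 11 13 1 5) = [10, 5, 2, 3, 4, 0, 6, 7, 8, 9, 11, 13, 12, 1]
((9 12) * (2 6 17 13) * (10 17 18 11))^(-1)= (2 13 17 10 11 18 6)(9 12)= [0, 1, 13, 3, 4, 5, 2, 7, 8, 12, 11, 18, 9, 17, 14, 15, 16, 10, 6]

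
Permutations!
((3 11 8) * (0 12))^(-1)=(0 12)(3 8 11)=[12, 1, 2, 8, 4, 5, 6, 7, 11, 9, 10, 3, 0]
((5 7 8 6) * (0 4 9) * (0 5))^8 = (0 4 9 5 7 8 6) = [4, 1, 2, 3, 9, 7, 0, 8, 6, 5]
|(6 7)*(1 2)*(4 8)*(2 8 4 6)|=|(1 8 6 7 2)|=5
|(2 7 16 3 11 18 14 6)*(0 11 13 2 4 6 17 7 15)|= 22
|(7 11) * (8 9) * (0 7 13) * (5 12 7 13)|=4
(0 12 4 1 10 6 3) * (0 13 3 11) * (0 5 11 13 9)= [12, 10, 2, 9, 1, 11, 13, 7, 8, 0, 6, 5, 4, 3]= (0 12 4 1 10 6 13 3 9)(5 11)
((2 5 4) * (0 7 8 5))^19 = (0 7 8 5 4 2) = [7, 1, 0, 3, 2, 4, 6, 8, 5]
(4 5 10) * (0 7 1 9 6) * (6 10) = (0 7 1 9 10 4 5 6) = [7, 9, 2, 3, 5, 6, 0, 1, 8, 10, 4]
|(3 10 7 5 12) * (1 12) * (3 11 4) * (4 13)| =|(1 12 11 13 4 3 10 7 5)| =9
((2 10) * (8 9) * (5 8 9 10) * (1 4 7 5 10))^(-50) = (10) = [0, 1, 2, 3, 4, 5, 6, 7, 8, 9, 10]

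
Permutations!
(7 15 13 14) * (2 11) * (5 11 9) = (2 9 5 11)(7 15 13 14) = [0, 1, 9, 3, 4, 11, 6, 15, 8, 5, 10, 2, 12, 14, 7, 13]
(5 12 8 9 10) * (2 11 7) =[0, 1, 11, 3, 4, 12, 6, 2, 9, 10, 5, 7, 8] =(2 11 7)(5 12 8 9 10)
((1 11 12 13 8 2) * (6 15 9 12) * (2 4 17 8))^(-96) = (17) = [0, 1, 2, 3, 4, 5, 6, 7, 8, 9, 10, 11, 12, 13, 14, 15, 16, 17]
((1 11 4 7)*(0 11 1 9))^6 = (0 11 4 7 9) = [11, 1, 2, 3, 7, 5, 6, 9, 8, 0, 10, 4]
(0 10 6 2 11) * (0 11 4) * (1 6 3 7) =(11)(0 10 3 7 1 6 2 4) =[10, 6, 4, 7, 0, 5, 2, 1, 8, 9, 3, 11]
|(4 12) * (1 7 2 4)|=|(1 7 2 4 12)|=5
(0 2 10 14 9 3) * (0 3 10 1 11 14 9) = (0 2 1 11 14)(9 10) = [2, 11, 1, 3, 4, 5, 6, 7, 8, 10, 9, 14, 12, 13, 0]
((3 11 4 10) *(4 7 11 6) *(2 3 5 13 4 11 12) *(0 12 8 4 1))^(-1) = (0 1 13 5 10 4 8 7 11 6 3 2 12) = [1, 13, 12, 2, 8, 10, 3, 11, 7, 9, 4, 6, 0, 5]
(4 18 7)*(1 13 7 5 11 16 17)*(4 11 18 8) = (1 13 7 11 16 17)(4 8)(5 18) = [0, 13, 2, 3, 8, 18, 6, 11, 4, 9, 10, 16, 12, 7, 14, 15, 17, 1, 5]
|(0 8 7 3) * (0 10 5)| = 6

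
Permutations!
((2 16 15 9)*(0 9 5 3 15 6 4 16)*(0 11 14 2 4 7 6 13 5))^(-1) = (0 15 3 5 13 16 4 9)(2 14 11)(6 7) = [15, 1, 14, 5, 9, 13, 7, 6, 8, 0, 10, 2, 12, 16, 11, 3, 4]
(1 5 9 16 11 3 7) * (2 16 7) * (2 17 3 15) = (1 5 9 7)(2 16 11 15)(3 17) = [0, 5, 16, 17, 4, 9, 6, 1, 8, 7, 10, 15, 12, 13, 14, 2, 11, 3]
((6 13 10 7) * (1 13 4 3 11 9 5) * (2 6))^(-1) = [0, 5, 7, 4, 6, 9, 2, 10, 8, 11, 13, 3, 12, 1] = (1 5 9 11 3 4 6 2 7 10 13)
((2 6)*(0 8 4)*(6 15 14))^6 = (2 14)(6 15) = [0, 1, 14, 3, 4, 5, 15, 7, 8, 9, 10, 11, 12, 13, 2, 6]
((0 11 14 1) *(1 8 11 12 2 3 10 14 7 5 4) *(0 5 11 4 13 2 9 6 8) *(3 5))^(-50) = (14)(2 5 13) = [0, 1, 5, 3, 4, 13, 6, 7, 8, 9, 10, 11, 12, 2, 14]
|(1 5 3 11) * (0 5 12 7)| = |(0 5 3 11 1 12 7)| = 7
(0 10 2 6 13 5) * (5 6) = [10, 1, 5, 3, 4, 0, 13, 7, 8, 9, 2, 11, 12, 6] = (0 10 2 5)(6 13)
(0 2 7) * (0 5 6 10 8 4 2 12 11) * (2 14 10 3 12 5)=[5, 1, 7, 12, 14, 6, 3, 2, 4, 9, 8, 0, 11, 13, 10]=(0 5 6 3 12 11)(2 7)(4 14 10 8)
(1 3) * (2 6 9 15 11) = (1 3)(2 6 9 15 11) = [0, 3, 6, 1, 4, 5, 9, 7, 8, 15, 10, 2, 12, 13, 14, 11]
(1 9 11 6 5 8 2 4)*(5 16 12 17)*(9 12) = (1 12 17 5 8 2 4)(6 16 9 11) = [0, 12, 4, 3, 1, 8, 16, 7, 2, 11, 10, 6, 17, 13, 14, 15, 9, 5]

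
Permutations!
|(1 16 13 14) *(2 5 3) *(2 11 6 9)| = 12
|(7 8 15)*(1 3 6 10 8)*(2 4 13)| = 21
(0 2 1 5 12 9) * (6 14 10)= [2, 5, 1, 3, 4, 12, 14, 7, 8, 0, 6, 11, 9, 13, 10]= (0 2 1 5 12 9)(6 14 10)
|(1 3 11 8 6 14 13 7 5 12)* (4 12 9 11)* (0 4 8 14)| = |(0 4 12 1 3 8 6)(5 9 11 14 13 7)| = 42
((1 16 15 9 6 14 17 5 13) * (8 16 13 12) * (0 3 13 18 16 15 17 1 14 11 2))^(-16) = (18) = [0, 1, 2, 3, 4, 5, 6, 7, 8, 9, 10, 11, 12, 13, 14, 15, 16, 17, 18]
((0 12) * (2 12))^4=[2, 1, 12, 3, 4, 5, 6, 7, 8, 9, 10, 11, 0]=(0 2 12)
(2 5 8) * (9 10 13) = (2 5 8)(9 10 13) = [0, 1, 5, 3, 4, 8, 6, 7, 2, 10, 13, 11, 12, 9]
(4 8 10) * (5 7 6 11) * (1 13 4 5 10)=(1 13 4 8)(5 7 6 11 10)=[0, 13, 2, 3, 8, 7, 11, 6, 1, 9, 5, 10, 12, 4]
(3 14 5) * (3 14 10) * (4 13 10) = (3 4 13 10)(5 14) = [0, 1, 2, 4, 13, 14, 6, 7, 8, 9, 3, 11, 12, 10, 5]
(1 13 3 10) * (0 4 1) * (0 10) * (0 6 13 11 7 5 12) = (0 4 1 11 7 5 12)(3 6 13) = [4, 11, 2, 6, 1, 12, 13, 5, 8, 9, 10, 7, 0, 3]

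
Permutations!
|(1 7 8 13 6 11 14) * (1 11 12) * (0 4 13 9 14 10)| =|(0 4 13 6 12 1 7 8 9 14 11 10)| =12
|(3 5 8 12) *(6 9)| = 4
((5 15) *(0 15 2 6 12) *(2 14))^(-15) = [12, 1, 14, 3, 4, 15, 2, 7, 8, 9, 10, 11, 6, 13, 5, 0] = (0 12 6 2 14 5 15)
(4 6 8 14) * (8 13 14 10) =(4 6 13 14)(8 10) =[0, 1, 2, 3, 6, 5, 13, 7, 10, 9, 8, 11, 12, 14, 4]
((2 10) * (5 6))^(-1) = (2 10)(5 6) = [0, 1, 10, 3, 4, 6, 5, 7, 8, 9, 2]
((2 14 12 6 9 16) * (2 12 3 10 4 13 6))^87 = (2 9 4 14 16 13 3 12 6 10) = [0, 1, 9, 12, 14, 5, 10, 7, 8, 4, 2, 11, 6, 3, 16, 15, 13]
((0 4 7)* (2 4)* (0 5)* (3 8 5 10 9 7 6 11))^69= (0 3 4 5 11 2 8 6)= [3, 1, 8, 4, 5, 11, 0, 7, 6, 9, 10, 2]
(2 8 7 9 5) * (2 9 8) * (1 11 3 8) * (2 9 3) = (1 11 2 9 5 3 8 7) = [0, 11, 9, 8, 4, 3, 6, 1, 7, 5, 10, 2]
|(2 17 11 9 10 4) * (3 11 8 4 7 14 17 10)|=21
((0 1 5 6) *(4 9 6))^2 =(0 5 9)(1 4 6) =[5, 4, 2, 3, 6, 9, 1, 7, 8, 0]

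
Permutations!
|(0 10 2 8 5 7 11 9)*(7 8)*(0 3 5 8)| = 8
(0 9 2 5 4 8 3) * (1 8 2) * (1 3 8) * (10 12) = (0 9 3)(2 5 4)(10 12) = [9, 1, 5, 0, 2, 4, 6, 7, 8, 3, 12, 11, 10]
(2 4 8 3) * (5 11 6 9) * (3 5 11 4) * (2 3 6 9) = (2 6)(4 8 5)(9 11) = [0, 1, 6, 3, 8, 4, 2, 7, 5, 11, 10, 9]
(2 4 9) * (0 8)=(0 8)(2 4 9)=[8, 1, 4, 3, 9, 5, 6, 7, 0, 2]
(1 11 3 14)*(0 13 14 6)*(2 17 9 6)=(0 13 14 1 11 3 2 17 9 6)=[13, 11, 17, 2, 4, 5, 0, 7, 8, 6, 10, 3, 12, 14, 1, 15, 16, 9]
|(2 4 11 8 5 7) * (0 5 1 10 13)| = 10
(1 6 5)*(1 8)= [0, 6, 2, 3, 4, 8, 5, 7, 1]= (1 6 5 8)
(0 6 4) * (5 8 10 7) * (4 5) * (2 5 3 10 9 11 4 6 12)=(0 12 2 5 8 9 11 4)(3 10 7 6)=[12, 1, 5, 10, 0, 8, 3, 6, 9, 11, 7, 4, 2]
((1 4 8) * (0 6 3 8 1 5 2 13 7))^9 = (0 6 3 8 5 2 13 7)(1 4) = [6, 4, 13, 8, 1, 2, 3, 0, 5, 9, 10, 11, 12, 7]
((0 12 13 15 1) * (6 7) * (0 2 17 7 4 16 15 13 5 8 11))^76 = (0 12 5 8 11)(1 6)(2 4)(7 15)(16 17) = [12, 6, 4, 3, 2, 8, 1, 15, 11, 9, 10, 0, 5, 13, 14, 7, 17, 16]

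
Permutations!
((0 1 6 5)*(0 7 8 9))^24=(0 5 9 6 8 1 7)=[5, 7, 2, 3, 4, 9, 8, 0, 1, 6]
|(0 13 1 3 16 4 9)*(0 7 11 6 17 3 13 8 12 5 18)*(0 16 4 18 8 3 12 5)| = |(0 3 4 9 7 11 6 17 12)(1 13)(5 8)(16 18)| = 18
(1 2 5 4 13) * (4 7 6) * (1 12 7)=(1 2 5)(4 13 12 7 6)=[0, 2, 5, 3, 13, 1, 4, 6, 8, 9, 10, 11, 7, 12]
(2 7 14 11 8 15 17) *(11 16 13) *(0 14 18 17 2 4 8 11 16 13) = [14, 1, 7, 3, 8, 5, 6, 18, 15, 9, 10, 11, 12, 16, 13, 2, 0, 4, 17] = (0 14 13 16)(2 7 18 17 4 8 15)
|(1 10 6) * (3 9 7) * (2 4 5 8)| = |(1 10 6)(2 4 5 8)(3 9 7)| = 12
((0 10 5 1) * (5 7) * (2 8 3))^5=(10)(2 3 8)=[0, 1, 3, 8, 4, 5, 6, 7, 2, 9, 10]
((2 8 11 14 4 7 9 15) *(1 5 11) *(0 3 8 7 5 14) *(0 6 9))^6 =[5, 9, 14, 11, 2, 7, 3, 4, 6, 8, 10, 0, 12, 13, 15, 1] =(0 5 7 4 2 14 15 1 9 8 6 3 11)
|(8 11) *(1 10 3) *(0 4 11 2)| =|(0 4 11 8 2)(1 10 3)| =15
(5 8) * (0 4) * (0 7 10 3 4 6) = (0 6)(3 4 7 10)(5 8) = [6, 1, 2, 4, 7, 8, 0, 10, 5, 9, 3]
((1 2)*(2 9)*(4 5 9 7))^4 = (1 9 4)(2 5 7) = [0, 9, 5, 3, 1, 7, 6, 2, 8, 4]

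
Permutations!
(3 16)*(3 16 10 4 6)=[0, 1, 2, 10, 6, 5, 3, 7, 8, 9, 4, 11, 12, 13, 14, 15, 16]=(16)(3 10 4 6)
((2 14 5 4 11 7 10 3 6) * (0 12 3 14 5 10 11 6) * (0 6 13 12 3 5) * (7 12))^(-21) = (0 2 6 3)(4 11)(5 7)(10 14)(12 13) = [2, 1, 6, 0, 11, 7, 3, 5, 8, 9, 14, 4, 13, 12, 10]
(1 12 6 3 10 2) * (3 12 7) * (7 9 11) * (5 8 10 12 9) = [0, 5, 1, 12, 4, 8, 9, 3, 10, 11, 2, 7, 6] = (1 5 8 10 2)(3 12 6 9 11 7)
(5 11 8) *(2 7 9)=[0, 1, 7, 3, 4, 11, 6, 9, 5, 2, 10, 8]=(2 7 9)(5 11 8)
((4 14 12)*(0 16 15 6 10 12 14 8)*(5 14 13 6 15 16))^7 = (16)(0 4 10 13 5 8 12 6 14) = [4, 1, 2, 3, 10, 8, 14, 7, 12, 9, 13, 11, 6, 5, 0, 15, 16]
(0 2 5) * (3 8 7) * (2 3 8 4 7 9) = (0 3 4 7 8 9 2 5) = [3, 1, 5, 4, 7, 0, 6, 8, 9, 2]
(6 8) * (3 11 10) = (3 11 10)(6 8) = [0, 1, 2, 11, 4, 5, 8, 7, 6, 9, 3, 10]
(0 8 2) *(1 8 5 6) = (0 5 6 1 8 2) = [5, 8, 0, 3, 4, 6, 1, 7, 2]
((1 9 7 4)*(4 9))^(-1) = (1 4)(7 9) = [0, 4, 2, 3, 1, 5, 6, 9, 8, 7]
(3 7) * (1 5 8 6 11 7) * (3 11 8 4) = [0, 5, 2, 1, 3, 4, 8, 11, 6, 9, 10, 7] = (1 5 4 3)(6 8)(7 11)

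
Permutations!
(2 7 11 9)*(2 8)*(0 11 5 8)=(0 11 9)(2 7 5 8)=[11, 1, 7, 3, 4, 8, 6, 5, 2, 0, 10, 9]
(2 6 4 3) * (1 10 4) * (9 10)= [0, 9, 6, 2, 3, 5, 1, 7, 8, 10, 4]= (1 9 10 4 3 2 6)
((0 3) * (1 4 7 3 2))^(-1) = (0 3 7 4 1 2) = [3, 2, 0, 7, 1, 5, 6, 4]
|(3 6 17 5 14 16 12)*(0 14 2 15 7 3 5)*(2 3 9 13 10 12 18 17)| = |(0 14 16 18 17)(2 15 7 9 13 10 12 5 3 6)| = 10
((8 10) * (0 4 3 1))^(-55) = (0 4 3 1)(8 10) = [4, 0, 2, 1, 3, 5, 6, 7, 10, 9, 8]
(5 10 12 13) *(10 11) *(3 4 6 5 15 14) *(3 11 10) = (3 4 6 5 10 12 13 15 14 11) = [0, 1, 2, 4, 6, 10, 5, 7, 8, 9, 12, 3, 13, 15, 11, 14]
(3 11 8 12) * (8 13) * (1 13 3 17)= (1 13 8 12 17)(3 11)= [0, 13, 2, 11, 4, 5, 6, 7, 12, 9, 10, 3, 17, 8, 14, 15, 16, 1]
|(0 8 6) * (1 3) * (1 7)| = |(0 8 6)(1 3 7)| = 3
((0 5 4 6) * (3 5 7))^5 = (0 6 4 5 3 7) = [6, 1, 2, 7, 5, 3, 4, 0]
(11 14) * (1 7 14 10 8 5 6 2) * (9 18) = (1 7 14 11 10 8 5 6 2)(9 18) = [0, 7, 1, 3, 4, 6, 2, 14, 5, 18, 8, 10, 12, 13, 11, 15, 16, 17, 9]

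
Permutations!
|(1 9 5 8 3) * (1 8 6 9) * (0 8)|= |(0 8 3)(5 6 9)|= 3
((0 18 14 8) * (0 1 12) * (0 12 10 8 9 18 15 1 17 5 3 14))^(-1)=(0 18 9 14 3 5 17 8 10 1 15)=[18, 15, 2, 5, 4, 17, 6, 7, 10, 14, 1, 11, 12, 13, 3, 0, 16, 8, 9]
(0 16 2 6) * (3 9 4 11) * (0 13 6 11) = [16, 1, 11, 9, 0, 5, 13, 7, 8, 4, 10, 3, 12, 6, 14, 15, 2] = (0 16 2 11 3 9 4)(6 13)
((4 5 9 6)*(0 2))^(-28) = [0, 1, 2, 3, 4, 5, 6, 7, 8, 9] = (9)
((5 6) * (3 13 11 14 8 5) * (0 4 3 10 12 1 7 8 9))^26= [14, 10, 2, 0, 9, 7, 8, 12, 1, 11, 5, 3, 6, 4, 13]= (0 14 13 4 9 11 3)(1 10 5 7 12 6 8)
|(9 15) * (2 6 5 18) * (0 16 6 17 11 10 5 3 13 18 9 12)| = 14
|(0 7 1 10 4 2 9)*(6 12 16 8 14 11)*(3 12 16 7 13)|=|(0 13 3 12 7 1 10 4 2 9)(6 16 8 14 11)|=10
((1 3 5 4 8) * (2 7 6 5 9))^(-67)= (1 6 3 5 9 4 2 8 7)= [0, 6, 8, 5, 2, 9, 3, 1, 7, 4]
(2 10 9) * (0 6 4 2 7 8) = (0 6 4 2 10 9 7 8) = [6, 1, 10, 3, 2, 5, 4, 8, 0, 7, 9]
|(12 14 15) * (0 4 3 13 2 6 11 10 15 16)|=|(0 4 3 13 2 6 11 10 15 12 14 16)|=12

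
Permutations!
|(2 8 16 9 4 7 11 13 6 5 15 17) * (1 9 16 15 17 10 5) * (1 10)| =|(1 9 4 7 11 13 6 10 5 17 2 8 15)| =13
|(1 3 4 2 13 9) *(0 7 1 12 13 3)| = 3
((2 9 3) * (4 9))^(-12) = [0, 1, 2, 3, 4, 5, 6, 7, 8, 9] = (9)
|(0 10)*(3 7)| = 2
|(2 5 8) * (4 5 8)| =2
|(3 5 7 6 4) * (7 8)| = 6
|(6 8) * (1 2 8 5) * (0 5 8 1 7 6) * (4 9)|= |(0 5 7 6 8)(1 2)(4 9)|= 10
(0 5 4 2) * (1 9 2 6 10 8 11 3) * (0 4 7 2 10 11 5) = (1 9 10 8 5 7 2 4 6 11 3) = [0, 9, 4, 1, 6, 7, 11, 2, 5, 10, 8, 3]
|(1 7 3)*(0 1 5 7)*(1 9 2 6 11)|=6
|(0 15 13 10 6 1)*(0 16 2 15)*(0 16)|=8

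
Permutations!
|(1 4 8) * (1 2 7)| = |(1 4 8 2 7)| = 5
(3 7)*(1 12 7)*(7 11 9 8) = (1 12 11 9 8 7 3) = [0, 12, 2, 1, 4, 5, 6, 3, 7, 8, 10, 9, 11]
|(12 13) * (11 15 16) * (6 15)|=4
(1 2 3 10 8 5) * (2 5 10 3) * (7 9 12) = (1 5)(7 9 12)(8 10) = [0, 5, 2, 3, 4, 1, 6, 9, 10, 12, 8, 11, 7]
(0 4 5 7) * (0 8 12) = (0 4 5 7 8 12) = [4, 1, 2, 3, 5, 7, 6, 8, 12, 9, 10, 11, 0]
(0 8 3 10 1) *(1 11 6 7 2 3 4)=(0 8 4 1)(2 3 10 11 6 7)=[8, 0, 3, 10, 1, 5, 7, 2, 4, 9, 11, 6]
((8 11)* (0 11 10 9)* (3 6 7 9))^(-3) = (0 6 8 9 3 11 7 10) = [6, 1, 2, 11, 4, 5, 8, 10, 9, 3, 0, 7]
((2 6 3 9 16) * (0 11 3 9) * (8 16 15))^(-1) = (0 3 11)(2 16 8 15 9 6) = [3, 1, 16, 11, 4, 5, 2, 7, 15, 6, 10, 0, 12, 13, 14, 9, 8]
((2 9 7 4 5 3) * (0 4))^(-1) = (0 7 9 2 3 5 4) = [7, 1, 3, 5, 0, 4, 6, 9, 8, 2]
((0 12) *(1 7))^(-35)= [12, 7, 2, 3, 4, 5, 6, 1, 8, 9, 10, 11, 0]= (0 12)(1 7)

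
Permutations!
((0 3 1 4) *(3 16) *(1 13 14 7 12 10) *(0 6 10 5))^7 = (0 5 12 7 14 13 3 16)(1 10 6 4) = [5, 10, 2, 16, 1, 12, 4, 14, 8, 9, 6, 11, 7, 3, 13, 15, 0]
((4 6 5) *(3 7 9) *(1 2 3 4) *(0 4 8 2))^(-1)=(0 1 5 6 4)(2 8 9 7 3)=[1, 5, 8, 2, 0, 6, 4, 3, 9, 7]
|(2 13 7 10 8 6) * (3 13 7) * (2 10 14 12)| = |(2 7 14 12)(3 13)(6 10 8)| = 12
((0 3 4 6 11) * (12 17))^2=[4, 1, 2, 6, 11, 5, 0, 7, 8, 9, 10, 3, 12, 13, 14, 15, 16, 17]=(17)(0 4 11 3 6)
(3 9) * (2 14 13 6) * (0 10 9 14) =[10, 1, 0, 14, 4, 5, 2, 7, 8, 3, 9, 11, 12, 6, 13] =(0 10 9 3 14 13 6 2)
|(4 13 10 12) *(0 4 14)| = |(0 4 13 10 12 14)| = 6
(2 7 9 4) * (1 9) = (1 9 4 2 7) = [0, 9, 7, 3, 2, 5, 6, 1, 8, 4]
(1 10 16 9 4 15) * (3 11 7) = (1 10 16 9 4 15)(3 11 7) = [0, 10, 2, 11, 15, 5, 6, 3, 8, 4, 16, 7, 12, 13, 14, 1, 9]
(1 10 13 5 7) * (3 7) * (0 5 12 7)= (0 5 3)(1 10 13 12 7)= [5, 10, 2, 0, 4, 3, 6, 1, 8, 9, 13, 11, 7, 12]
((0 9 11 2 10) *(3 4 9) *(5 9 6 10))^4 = [10, 1, 2, 0, 3, 5, 4, 7, 8, 9, 6, 11] = (11)(0 10 6 4 3)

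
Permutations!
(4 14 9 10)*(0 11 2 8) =(0 11 2 8)(4 14 9 10) =[11, 1, 8, 3, 14, 5, 6, 7, 0, 10, 4, 2, 12, 13, 9]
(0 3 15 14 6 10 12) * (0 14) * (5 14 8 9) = (0 3 15)(5 14 6 10 12 8 9) = [3, 1, 2, 15, 4, 14, 10, 7, 9, 5, 12, 11, 8, 13, 6, 0]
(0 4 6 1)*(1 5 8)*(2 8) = (0 4 6 5 2 8 1) = [4, 0, 8, 3, 6, 2, 5, 7, 1]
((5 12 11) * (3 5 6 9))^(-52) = (3 12 6)(5 11 9) = [0, 1, 2, 12, 4, 11, 3, 7, 8, 5, 10, 9, 6]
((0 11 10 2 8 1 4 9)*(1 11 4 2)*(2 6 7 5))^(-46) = [9, 7, 11, 3, 0, 8, 5, 2, 10, 4, 6, 1] = (0 9 4)(1 7 2 11)(5 8 10 6)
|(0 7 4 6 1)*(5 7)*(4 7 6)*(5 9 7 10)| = 7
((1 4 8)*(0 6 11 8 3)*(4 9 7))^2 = (0 11 1 7 3 6 8 9 4) = [11, 7, 2, 6, 0, 5, 8, 3, 9, 4, 10, 1]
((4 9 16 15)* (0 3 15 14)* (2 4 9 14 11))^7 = (0 4 11 9 3 14 2 16 15) = [4, 1, 16, 14, 11, 5, 6, 7, 8, 3, 10, 9, 12, 13, 2, 0, 15]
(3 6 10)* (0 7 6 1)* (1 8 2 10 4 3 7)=(0 1)(2 10 7 6 4 3 8)=[1, 0, 10, 8, 3, 5, 4, 6, 2, 9, 7]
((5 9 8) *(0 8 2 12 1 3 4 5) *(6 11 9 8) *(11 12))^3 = (0 1 5 6 3 8 12 4) = [1, 5, 2, 8, 0, 6, 3, 7, 12, 9, 10, 11, 4]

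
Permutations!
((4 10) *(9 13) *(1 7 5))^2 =(13)(1 5 7) =[0, 5, 2, 3, 4, 7, 6, 1, 8, 9, 10, 11, 12, 13]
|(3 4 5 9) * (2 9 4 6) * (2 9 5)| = 3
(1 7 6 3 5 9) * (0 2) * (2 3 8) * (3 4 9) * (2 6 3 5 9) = [4, 7, 0, 9, 2, 5, 8, 3, 6, 1] = (0 4 2)(1 7 3 9)(6 8)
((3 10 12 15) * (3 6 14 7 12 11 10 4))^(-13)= (3 4)(6 7 15 14 12)(10 11)= [0, 1, 2, 4, 3, 5, 7, 15, 8, 9, 11, 10, 6, 13, 12, 14]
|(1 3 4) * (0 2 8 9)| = 12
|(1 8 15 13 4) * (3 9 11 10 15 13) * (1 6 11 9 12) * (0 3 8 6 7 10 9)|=|(0 3 12 1 6 11 9)(4 7 10 15 8 13)|=42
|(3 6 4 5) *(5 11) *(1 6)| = |(1 6 4 11 5 3)| = 6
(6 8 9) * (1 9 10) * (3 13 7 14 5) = (1 9 6 8 10)(3 13 7 14 5) = [0, 9, 2, 13, 4, 3, 8, 14, 10, 6, 1, 11, 12, 7, 5]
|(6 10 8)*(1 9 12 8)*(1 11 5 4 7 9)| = |(4 7 9 12 8 6 10 11 5)| = 9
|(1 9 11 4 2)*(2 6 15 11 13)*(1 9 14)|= 12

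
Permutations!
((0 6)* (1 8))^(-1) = (0 6)(1 8) = [6, 8, 2, 3, 4, 5, 0, 7, 1]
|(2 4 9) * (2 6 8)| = 5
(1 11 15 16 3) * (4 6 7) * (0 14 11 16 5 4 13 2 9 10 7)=[14, 16, 9, 1, 6, 4, 0, 13, 8, 10, 7, 15, 12, 2, 11, 5, 3]=(0 14 11 15 5 4 6)(1 16 3)(2 9 10 7 13)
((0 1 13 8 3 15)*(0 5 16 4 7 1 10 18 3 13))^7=[4, 16, 2, 0, 15, 18, 6, 5, 13, 9, 7, 11, 12, 8, 14, 10, 3, 17, 1]=(0 4 15 10 7 5 18 1 16 3)(8 13)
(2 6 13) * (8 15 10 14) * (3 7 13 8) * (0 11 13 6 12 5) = (0 11 13 2 12 5)(3 7 6 8 15 10 14) = [11, 1, 12, 7, 4, 0, 8, 6, 15, 9, 14, 13, 5, 2, 3, 10]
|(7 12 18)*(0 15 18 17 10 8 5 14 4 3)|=|(0 15 18 7 12 17 10 8 5 14 4 3)|=12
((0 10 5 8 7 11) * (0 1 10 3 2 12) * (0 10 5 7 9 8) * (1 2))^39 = (0 5 1 3)(2 11 7 10 12)(8 9) = [5, 3, 11, 0, 4, 1, 6, 10, 9, 8, 12, 7, 2]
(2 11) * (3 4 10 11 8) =[0, 1, 8, 4, 10, 5, 6, 7, 3, 9, 11, 2] =(2 8 3 4 10 11)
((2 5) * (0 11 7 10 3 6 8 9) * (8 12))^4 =[3, 1, 2, 9, 4, 5, 0, 12, 7, 10, 8, 6, 11] =(0 3 9 10 8 7 12 11 6)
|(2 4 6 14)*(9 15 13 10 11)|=|(2 4 6 14)(9 15 13 10 11)|=20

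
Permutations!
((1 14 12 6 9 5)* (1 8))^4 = (1 9 14 5 12 8 6) = [0, 9, 2, 3, 4, 12, 1, 7, 6, 14, 10, 11, 8, 13, 5]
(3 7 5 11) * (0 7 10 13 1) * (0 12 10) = [7, 12, 2, 0, 4, 11, 6, 5, 8, 9, 13, 3, 10, 1] = (0 7 5 11 3)(1 12 10 13)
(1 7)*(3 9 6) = (1 7)(3 9 6) = [0, 7, 2, 9, 4, 5, 3, 1, 8, 6]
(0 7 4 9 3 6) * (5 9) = [7, 1, 2, 6, 5, 9, 0, 4, 8, 3] = (0 7 4 5 9 3 6)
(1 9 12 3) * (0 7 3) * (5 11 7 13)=(0 13 5 11 7 3 1 9 12)=[13, 9, 2, 1, 4, 11, 6, 3, 8, 12, 10, 7, 0, 5]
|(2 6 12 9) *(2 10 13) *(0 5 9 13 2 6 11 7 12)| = |(0 5 9 10 2 11 7 12 13 6)| = 10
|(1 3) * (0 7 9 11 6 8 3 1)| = |(0 7 9 11 6 8 3)| = 7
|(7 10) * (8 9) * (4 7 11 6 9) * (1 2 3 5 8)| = 11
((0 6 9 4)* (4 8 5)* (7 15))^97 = [6, 1, 2, 3, 0, 4, 9, 15, 5, 8, 10, 11, 12, 13, 14, 7] = (0 6 9 8 5 4)(7 15)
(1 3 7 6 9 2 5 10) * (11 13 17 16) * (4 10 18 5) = (1 3 7 6 9 2 4 10)(5 18)(11 13 17 16) = [0, 3, 4, 7, 10, 18, 9, 6, 8, 2, 1, 13, 12, 17, 14, 15, 11, 16, 5]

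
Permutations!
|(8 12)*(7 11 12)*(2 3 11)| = |(2 3 11 12 8 7)| = 6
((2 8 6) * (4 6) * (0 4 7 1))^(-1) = [1, 7, 6, 3, 0, 5, 4, 8, 2] = (0 1 7 8 2 6 4)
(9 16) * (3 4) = (3 4)(9 16) = [0, 1, 2, 4, 3, 5, 6, 7, 8, 16, 10, 11, 12, 13, 14, 15, 9]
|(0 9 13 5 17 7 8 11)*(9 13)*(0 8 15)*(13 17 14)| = 12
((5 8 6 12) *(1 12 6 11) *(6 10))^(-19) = [0, 12, 2, 3, 4, 8, 10, 7, 11, 9, 6, 1, 5] = (1 12 5 8 11)(6 10)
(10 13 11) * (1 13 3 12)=(1 13 11 10 3 12)=[0, 13, 2, 12, 4, 5, 6, 7, 8, 9, 3, 10, 1, 11]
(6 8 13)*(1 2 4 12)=[0, 2, 4, 3, 12, 5, 8, 7, 13, 9, 10, 11, 1, 6]=(1 2 4 12)(6 8 13)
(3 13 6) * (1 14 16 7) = (1 14 16 7)(3 13 6) = [0, 14, 2, 13, 4, 5, 3, 1, 8, 9, 10, 11, 12, 6, 16, 15, 7]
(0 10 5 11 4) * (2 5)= (0 10 2 5 11 4)= [10, 1, 5, 3, 0, 11, 6, 7, 8, 9, 2, 4]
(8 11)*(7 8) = (7 8 11) = [0, 1, 2, 3, 4, 5, 6, 8, 11, 9, 10, 7]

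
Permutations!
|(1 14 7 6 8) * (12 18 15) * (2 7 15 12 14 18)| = |(1 18 12 2 7 6 8)(14 15)| = 14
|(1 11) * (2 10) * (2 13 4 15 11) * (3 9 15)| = |(1 2 10 13 4 3 9 15 11)| = 9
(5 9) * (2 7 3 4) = (2 7 3 4)(5 9) = [0, 1, 7, 4, 2, 9, 6, 3, 8, 5]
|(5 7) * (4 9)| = 2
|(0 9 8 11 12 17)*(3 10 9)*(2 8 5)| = |(0 3 10 9 5 2 8 11 12 17)| = 10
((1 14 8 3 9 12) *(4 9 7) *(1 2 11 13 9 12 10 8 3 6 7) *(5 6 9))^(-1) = (1 3 14)(2 12 4 7 6 5 13 11)(8 10 9) = [0, 3, 12, 14, 7, 13, 5, 6, 10, 8, 9, 2, 4, 11, 1]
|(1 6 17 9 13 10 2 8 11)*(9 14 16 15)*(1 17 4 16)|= |(1 6 4 16 15 9 13 10 2 8 11 17 14)|= 13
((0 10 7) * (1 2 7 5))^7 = (0 10 5 1 2 7) = [10, 2, 7, 3, 4, 1, 6, 0, 8, 9, 5]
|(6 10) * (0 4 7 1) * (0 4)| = |(1 4 7)(6 10)| = 6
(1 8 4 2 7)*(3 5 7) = (1 8 4 2 3 5 7) = [0, 8, 3, 5, 2, 7, 6, 1, 4]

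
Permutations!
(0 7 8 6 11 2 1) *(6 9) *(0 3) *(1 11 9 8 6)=(0 7 6 9 1 3)(2 11)=[7, 3, 11, 0, 4, 5, 9, 6, 8, 1, 10, 2]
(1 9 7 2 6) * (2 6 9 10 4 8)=[0, 10, 9, 3, 8, 5, 1, 6, 2, 7, 4]=(1 10 4 8 2 9 7 6)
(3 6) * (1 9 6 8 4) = (1 9 6 3 8 4) = [0, 9, 2, 8, 1, 5, 3, 7, 4, 6]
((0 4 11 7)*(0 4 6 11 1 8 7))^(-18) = (11)(1 7)(4 8) = [0, 7, 2, 3, 8, 5, 6, 1, 4, 9, 10, 11]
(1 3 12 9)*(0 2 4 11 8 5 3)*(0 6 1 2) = (1 6)(2 4 11 8 5 3 12 9) = [0, 6, 4, 12, 11, 3, 1, 7, 5, 2, 10, 8, 9]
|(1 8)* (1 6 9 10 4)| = 6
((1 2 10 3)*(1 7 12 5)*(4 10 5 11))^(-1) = (1 5 2)(3 10 4 11 12 7) = [0, 5, 1, 10, 11, 2, 6, 3, 8, 9, 4, 12, 7]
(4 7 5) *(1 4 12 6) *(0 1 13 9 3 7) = [1, 4, 2, 7, 0, 12, 13, 5, 8, 3, 10, 11, 6, 9] = (0 1 4)(3 7 5 12 6 13 9)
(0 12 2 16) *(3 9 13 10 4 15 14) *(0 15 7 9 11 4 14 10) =[12, 1, 16, 11, 7, 5, 6, 9, 8, 13, 14, 4, 2, 0, 3, 10, 15] =(0 12 2 16 15 10 14 3 11 4 7 9 13)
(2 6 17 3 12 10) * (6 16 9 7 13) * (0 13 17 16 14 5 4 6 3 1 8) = (0 13 3 12 10 2 14 5 4 6 16 9 7 17 1 8) = [13, 8, 14, 12, 6, 4, 16, 17, 0, 7, 2, 11, 10, 3, 5, 15, 9, 1]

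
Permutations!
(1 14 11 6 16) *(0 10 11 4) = (0 10 11 6 16 1 14 4) = [10, 14, 2, 3, 0, 5, 16, 7, 8, 9, 11, 6, 12, 13, 4, 15, 1]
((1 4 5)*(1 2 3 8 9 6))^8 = (9) = [0, 1, 2, 3, 4, 5, 6, 7, 8, 9]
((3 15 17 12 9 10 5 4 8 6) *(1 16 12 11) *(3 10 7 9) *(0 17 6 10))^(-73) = (0 6 15 3 12 16 1 11 17)(4 5 10 8)(7 9) = [6, 11, 2, 12, 5, 10, 15, 9, 4, 7, 8, 17, 16, 13, 14, 3, 1, 0]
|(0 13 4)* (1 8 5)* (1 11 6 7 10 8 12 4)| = 30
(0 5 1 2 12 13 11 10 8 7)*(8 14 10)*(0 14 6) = (0 5 1 2 12 13 11 8 7 14 10 6) = [5, 2, 12, 3, 4, 1, 0, 14, 7, 9, 6, 8, 13, 11, 10]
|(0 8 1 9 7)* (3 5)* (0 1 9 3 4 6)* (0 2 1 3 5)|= |(0 8 9 7 3)(1 5 4 6 2)|= 5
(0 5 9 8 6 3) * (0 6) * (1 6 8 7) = [5, 6, 2, 8, 4, 9, 3, 1, 0, 7] = (0 5 9 7 1 6 3 8)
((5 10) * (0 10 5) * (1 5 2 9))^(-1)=(0 10)(1 9 2 5)=[10, 9, 5, 3, 4, 1, 6, 7, 8, 2, 0]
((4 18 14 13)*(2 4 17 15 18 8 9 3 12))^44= (2 8 3)(4 9 12)(13 14 18 15 17)= [0, 1, 8, 2, 9, 5, 6, 7, 3, 12, 10, 11, 4, 14, 18, 17, 16, 13, 15]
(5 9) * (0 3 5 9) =[3, 1, 2, 5, 4, 0, 6, 7, 8, 9] =(9)(0 3 5)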